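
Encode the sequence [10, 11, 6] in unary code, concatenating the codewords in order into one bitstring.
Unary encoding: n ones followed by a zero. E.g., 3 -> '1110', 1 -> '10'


Encode each number as n ones followed by a terminating 0:
  10 -> 11111111110 (11 bits)
  11 -> 111111111110 (12 bits)
  6 -> 1111110 (7 bits)
Total length = 11 + 12 + 7 = 30 bits.

Unary([10, 11, 6]) = 111111111101111111111101111110 (30 bits)


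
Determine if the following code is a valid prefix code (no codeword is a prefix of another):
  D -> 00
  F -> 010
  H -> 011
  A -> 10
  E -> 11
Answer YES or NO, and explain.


Checking each pair (does one codeword prefix another?):
  D='00' vs F='010': no prefix
  D='00' vs H='011': no prefix
  D='00' vs A='10': no prefix
  D='00' vs E='11': no prefix
  F='010' vs D='00': no prefix
  F='010' vs H='011': no prefix
  F='010' vs A='10': no prefix
  F='010' vs E='11': no prefix
  H='011' vs D='00': no prefix
  H='011' vs F='010': no prefix
  H='011' vs A='10': no prefix
  H='011' vs E='11': no prefix
  A='10' vs D='00': no prefix
  A='10' vs F='010': no prefix
  A='10' vs H='011': no prefix
  A='10' vs E='11': no prefix
  E='11' vs D='00': no prefix
  E='11' vs F='010': no prefix
  E='11' vs H='011': no prefix
  E='11' vs A='10': no prefix
No violation found over all pairs.

YES -- this is a valid prefix code. No codeword is a prefix of any other codeword.


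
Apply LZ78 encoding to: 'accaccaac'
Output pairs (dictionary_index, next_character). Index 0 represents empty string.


LZ78 encoding steps:
Dictionary: {0: ''}
Step 1: w='' (idx 0), next='a' -> output (0, 'a'), add 'a' as idx 1
Step 2: w='' (idx 0), next='c' -> output (0, 'c'), add 'c' as idx 2
Step 3: w='c' (idx 2), next='a' -> output (2, 'a'), add 'ca' as idx 3
Step 4: w='c' (idx 2), next='c' -> output (2, 'c'), add 'cc' as idx 4
Step 5: w='a' (idx 1), next='a' -> output (1, 'a'), add 'aa' as idx 5
Step 6: w='c' (idx 2), end of input -> output (2, '')


Encoded: [(0, 'a'), (0, 'c'), (2, 'a'), (2, 'c'), (1, 'a'), (2, '')]


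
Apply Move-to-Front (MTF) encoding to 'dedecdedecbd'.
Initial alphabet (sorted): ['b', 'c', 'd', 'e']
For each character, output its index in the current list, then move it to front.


MTF encoding:
'd': index 2 in ['b', 'c', 'd', 'e'] -> ['d', 'b', 'c', 'e']
'e': index 3 in ['d', 'b', 'c', 'e'] -> ['e', 'd', 'b', 'c']
'd': index 1 in ['e', 'd', 'b', 'c'] -> ['d', 'e', 'b', 'c']
'e': index 1 in ['d', 'e', 'b', 'c'] -> ['e', 'd', 'b', 'c']
'c': index 3 in ['e', 'd', 'b', 'c'] -> ['c', 'e', 'd', 'b']
'd': index 2 in ['c', 'e', 'd', 'b'] -> ['d', 'c', 'e', 'b']
'e': index 2 in ['d', 'c', 'e', 'b'] -> ['e', 'd', 'c', 'b']
'd': index 1 in ['e', 'd', 'c', 'b'] -> ['d', 'e', 'c', 'b']
'e': index 1 in ['d', 'e', 'c', 'b'] -> ['e', 'd', 'c', 'b']
'c': index 2 in ['e', 'd', 'c', 'b'] -> ['c', 'e', 'd', 'b']
'b': index 3 in ['c', 'e', 'd', 'b'] -> ['b', 'c', 'e', 'd']
'd': index 3 in ['b', 'c', 'e', 'd'] -> ['d', 'b', 'c', 'e']


Output: [2, 3, 1, 1, 3, 2, 2, 1, 1, 2, 3, 3]


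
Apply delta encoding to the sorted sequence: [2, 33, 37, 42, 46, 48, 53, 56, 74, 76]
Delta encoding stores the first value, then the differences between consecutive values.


First value: 2
Deltas:
  33 - 2 = 31
  37 - 33 = 4
  42 - 37 = 5
  46 - 42 = 4
  48 - 46 = 2
  53 - 48 = 5
  56 - 53 = 3
  74 - 56 = 18
  76 - 74 = 2


Delta encoded: [2, 31, 4, 5, 4, 2, 5, 3, 18, 2]


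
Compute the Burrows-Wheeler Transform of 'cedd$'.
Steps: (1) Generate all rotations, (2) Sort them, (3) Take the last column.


Rotations (sorted):
  0: $cedd -> last char: d
  1: cedd$ -> last char: $
  2: d$ced -> last char: d
  3: dd$ce -> last char: e
  4: edd$c -> last char: c


BWT = d$dec


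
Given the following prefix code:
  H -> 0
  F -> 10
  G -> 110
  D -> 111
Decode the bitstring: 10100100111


Decoding step by step:
Bits 10 -> F
Bits 10 -> F
Bits 0 -> H
Bits 10 -> F
Bits 0 -> H
Bits 111 -> D


Decoded message: FFHFHD


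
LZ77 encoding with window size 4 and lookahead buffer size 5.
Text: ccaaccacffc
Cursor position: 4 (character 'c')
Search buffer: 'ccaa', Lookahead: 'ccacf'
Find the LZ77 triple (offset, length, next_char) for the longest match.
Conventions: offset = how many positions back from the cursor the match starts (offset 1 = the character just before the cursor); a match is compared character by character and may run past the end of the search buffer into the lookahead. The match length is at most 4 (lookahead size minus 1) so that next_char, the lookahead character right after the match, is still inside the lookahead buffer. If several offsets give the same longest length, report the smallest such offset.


Try each offset into the search buffer:
  offset=1 (pos 3, char 'a'): match length 0
  offset=2 (pos 2, char 'a'): match length 0
  offset=3 (pos 1, char 'c'): match length 1
  offset=4 (pos 0, char 'c'): match length 3
Longest match has length 3 at offset 4.
next_char = character at position 4 + 3 = 7 -> 'c'

Best match: offset=4, length=3 (matching 'cca' starting at position 0)
LZ77 triple: (4, 3, 'c')


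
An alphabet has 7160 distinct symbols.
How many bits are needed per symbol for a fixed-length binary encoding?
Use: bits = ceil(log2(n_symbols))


log2(7160) = 12.8057
Bracket: 2^12 = 4096 < 7160 <= 2^13 = 8192
So ceil(log2(7160)) = 13

bits = ceil(log2(7160)) = ceil(12.8057) = 13 bits


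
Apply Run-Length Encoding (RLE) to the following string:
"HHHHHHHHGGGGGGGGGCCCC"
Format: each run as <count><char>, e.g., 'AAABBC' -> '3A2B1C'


Scanning runs left to right:
  i=0: run of 'H' x 8 -> '8H'
  i=8: run of 'G' x 9 -> '9G'
  i=17: run of 'C' x 4 -> '4C'

RLE = 8H9G4C


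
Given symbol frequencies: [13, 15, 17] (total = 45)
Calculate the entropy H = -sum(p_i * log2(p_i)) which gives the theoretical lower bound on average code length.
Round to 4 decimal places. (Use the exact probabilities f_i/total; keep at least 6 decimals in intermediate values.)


Per-symbol terms -p_i * log2(p_i) with p_i = f_i/45:
  p = 13/45 = 0.288889: log2(p) = -1.791413, -p*log2(p) = 0.517519
  p = 15/45 = 0.333333: log2(p) = -1.584963, -p*log2(p) = 0.528321
  p = 17/45 = 0.377778: log2(p) = -1.404390, -p*log2(p) = 0.530547
H = 0.517519 + 0.528321 + 0.530547 = 1.576387

H = 1.5764 bits/symbol


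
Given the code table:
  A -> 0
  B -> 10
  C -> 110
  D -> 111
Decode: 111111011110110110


Decoding:
111 -> D
111 -> D
0 -> A
111 -> D
10 -> B
110 -> C
110 -> C


Result: DDADBCC


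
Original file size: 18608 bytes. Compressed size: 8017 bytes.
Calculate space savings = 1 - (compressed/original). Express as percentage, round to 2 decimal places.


ratio = compressed/original = 8017/18608 = 0.430836
savings = 1 - ratio = 1 - 0.430836 = 0.569164
as a percentage: 0.569164 * 100 = 56.92%

Space savings = 1 - 8017/18608 = 56.92%


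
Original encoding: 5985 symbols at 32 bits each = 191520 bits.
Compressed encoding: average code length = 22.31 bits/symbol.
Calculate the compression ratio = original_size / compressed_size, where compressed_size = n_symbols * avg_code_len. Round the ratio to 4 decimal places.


original_size = n_symbols * orig_bits = 5985 * 32 = 191520 bits
compressed_size = n_symbols * avg_code_len = 5985 * 22.31 = 133525.35 bits
ratio = original_size / compressed_size = 191520 / 133525.35 = 1.4343

Compression ratio = 1.4343


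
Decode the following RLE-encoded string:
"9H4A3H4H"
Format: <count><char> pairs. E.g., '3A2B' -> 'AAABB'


Expanding each <count><char> pair:
  9H -> 'HHHHHHHHH'
  4A -> 'AAAA'
  3H -> 'HHH'
  4H -> 'HHHH'

Decoded = HHHHHHHHHAAAAHHHHHHH


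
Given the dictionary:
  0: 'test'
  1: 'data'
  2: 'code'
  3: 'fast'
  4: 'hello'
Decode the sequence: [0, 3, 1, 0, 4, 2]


Look up each index in the dictionary:
  0 -> 'test'
  3 -> 'fast'
  1 -> 'data'
  0 -> 'test'
  4 -> 'hello'
  2 -> 'code'

Decoded: "test fast data test hello code"


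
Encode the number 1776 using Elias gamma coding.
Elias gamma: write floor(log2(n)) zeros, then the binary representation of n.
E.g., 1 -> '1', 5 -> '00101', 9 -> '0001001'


num_bits = floor(log2(1776)) + 1 = 11
leading_zeros = num_bits - 1 = 10
binary(1776) = 11011110000

Elias gamma(1776) = '0000000000' + '11011110000' = 000000000011011110000 (21 bits)


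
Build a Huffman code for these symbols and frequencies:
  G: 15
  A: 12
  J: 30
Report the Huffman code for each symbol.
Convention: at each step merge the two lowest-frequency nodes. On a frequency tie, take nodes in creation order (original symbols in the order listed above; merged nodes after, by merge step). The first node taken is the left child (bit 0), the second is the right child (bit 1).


Huffman tree construction:
Step 1: Merge A(12) + G(15) = 27
Step 2: Merge (A+G)(27) + J(30) = 57
Read each symbol's code off the tree from the root (left child = 0, right child = 1).

Codes:
  G: 01 (length 2)
  A: 00 (length 2)
  J: 1 (length 1)
Average code length: 84/57 = 1.4737 bits/symbol


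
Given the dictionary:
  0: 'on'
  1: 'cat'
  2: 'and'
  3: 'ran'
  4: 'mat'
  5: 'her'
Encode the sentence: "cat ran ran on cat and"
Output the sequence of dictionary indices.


Look up each word in the dictionary:
  'cat' -> 1
  'ran' -> 3
  'ran' -> 3
  'on' -> 0
  'cat' -> 1
  'and' -> 2

Encoded: [1, 3, 3, 0, 1, 2]


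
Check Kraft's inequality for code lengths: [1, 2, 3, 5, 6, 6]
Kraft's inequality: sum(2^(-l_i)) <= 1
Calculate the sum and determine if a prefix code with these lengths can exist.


Sum = 2^(-1) + 2^(-2) + 2^(-3) + 2^(-5) + 2^(-6) + 2^(-6)
    = 0.5 + 0.25 + 0.125 + 0.03125 + 0.015625 + 0.015625
    = 60/64 = 0.9375
Since 0.9375 <= 1, Kraft's inequality IS satisfied.
A prefix code with these lengths CAN exist.

Kraft sum = 0.9375. Satisfied.


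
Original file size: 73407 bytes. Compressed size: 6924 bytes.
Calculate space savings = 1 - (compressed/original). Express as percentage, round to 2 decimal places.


ratio = compressed/original = 6924/73407 = 0.094323
savings = 1 - ratio = 1 - 0.094323 = 0.905677
as a percentage: 0.905677 * 100 = 90.57%

Space savings = 1 - 6924/73407 = 90.57%


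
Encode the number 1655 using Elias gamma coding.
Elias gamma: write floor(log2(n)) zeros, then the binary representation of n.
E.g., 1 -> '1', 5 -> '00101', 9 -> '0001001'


num_bits = floor(log2(1655)) + 1 = 11
leading_zeros = num_bits - 1 = 10
binary(1655) = 11001110111

Elias gamma(1655) = '0000000000' + '11001110111' = 000000000011001110111 (21 bits)


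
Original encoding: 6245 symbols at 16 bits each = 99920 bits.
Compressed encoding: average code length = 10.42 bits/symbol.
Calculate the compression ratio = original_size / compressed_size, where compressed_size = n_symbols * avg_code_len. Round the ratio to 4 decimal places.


original_size = n_symbols * orig_bits = 6245 * 16 = 99920 bits
compressed_size = n_symbols * avg_code_len = 6245 * 10.42 = 65072.9 bits
ratio = original_size / compressed_size = 99920 / 65072.9 = 1.5355

Compression ratio = 1.5355


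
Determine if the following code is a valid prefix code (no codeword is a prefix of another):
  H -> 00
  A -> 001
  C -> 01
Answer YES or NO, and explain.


Checking each pair (does one codeword prefix another?):
  H='00' vs A='001': prefix -- VIOLATION

NO -- this is NOT a valid prefix code. H (00) is a prefix of A (001).


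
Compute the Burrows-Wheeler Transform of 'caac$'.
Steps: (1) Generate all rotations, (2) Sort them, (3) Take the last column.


Rotations (sorted):
  0: $caac -> last char: c
  1: aac$c -> last char: c
  2: ac$ca -> last char: a
  3: c$caa -> last char: a
  4: caac$ -> last char: $


BWT = ccaa$


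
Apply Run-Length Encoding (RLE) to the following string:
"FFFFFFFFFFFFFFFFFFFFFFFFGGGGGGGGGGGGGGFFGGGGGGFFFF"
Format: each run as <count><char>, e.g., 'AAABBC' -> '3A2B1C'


Scanning runs left to right:
  i=0: run of 'F' x 24 -> '24F'
  i=24: run of 'G' x 14 -> '14G'
  i=38: run of 'F' x 2 -> '2F'
  i=40: run of 'G' x 6 -> '6G'
  i=46: run of 'F' x 4 -> '4F'

RLE = 24F14G2F6G4F


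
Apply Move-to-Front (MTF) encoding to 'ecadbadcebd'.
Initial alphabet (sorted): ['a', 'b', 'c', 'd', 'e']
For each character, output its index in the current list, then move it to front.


MTF encoding:
'e': index 4 in ['a', 'b', 'c', 'd', 'e'] -> ['e', 'a', 'b', 'c', 'd']
'c': index 3 in ['e', 'a', 'b', 'c', 'd'] -> ['c', 'e', 'a', 'b', 'd']
'a': index 2 in ['c', 'e', 'a', 'b', 'd'] -> ['a', 'c', 'e', 'b', 'd']
'd': index 4 in ['a', 'c', 'e', 'b', 'd'] -> ['d', 'a', 'c', 'e', 'b']
'b': index 4 in ['d', 'a', 'c', 'e', 'b'] -> ['b', 'd', 'a', 'c', 'e']
'a': index 2 in ['b', 'd', 'a', 'c', 'e'] -> ['a', 'b', 'd', 'c', 'e']
'd': index 2 in ['a', 'b', 'd', 'c', 'e'] -> ['d', 'a', 'b', 'c', 'e']
'c': index 3 in ['d', 'a', 'b', 'c', 'e'] -> ['c', 'd', 'a', 'b', 'e']
'e': index 4 in ['c', 'd', 'a', 'b', 'e'] -> ['e', 'c', 'd', 'a', 'b']
'b': index 4 in ['e', 'c', 'd', 'a', 'b'] -> ['b', 'e', 'c', 'd', 'a']
'd': index 3 in ['b', 'e', 'c', 'd', 'a'] -> ['d', 'b', 'e', 'c', 'a']


Output: [4, 3, 2, 4, 4, 2, 2, 3, 4, 4, 3]


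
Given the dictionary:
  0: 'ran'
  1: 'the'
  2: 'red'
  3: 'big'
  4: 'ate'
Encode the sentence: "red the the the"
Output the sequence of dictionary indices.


Look up each word in the dictionary:
  'red' -> 2
  'the' -> 1
  'the' -> 1
  'the' -> 1

Encoded: [2, 1, 1, 1]


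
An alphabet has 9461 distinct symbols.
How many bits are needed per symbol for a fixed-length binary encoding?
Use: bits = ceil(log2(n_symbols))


log2(9461) = 13.2078
Bracket: 2^13 = 8192 < 9461 <= 2^14 = 16384
So ceil(log2(9461)) = 14

bits = ceil(log2(9461)) = ceil(13.2078) = 14 bits


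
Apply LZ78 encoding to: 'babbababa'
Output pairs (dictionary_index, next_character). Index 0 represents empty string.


LZ78 encoding steps:
Dictionary: {0: ''}
Step 1: w='' (idx 0), next='b' -> output (0, 'b'), add 'b' as idx 1
Step 2: w='' (idx 0), next='a' -> output (0, 'a'), add 'a' as idx 2
Step 3: w='b' (idx 1), next='b' -> output (1, 'b'), add 'bb' as idx 3
Step 4: w='a' (idx 2), next='b' -> output (2, 'b'), add 'ab' as idx 4
Step 5: w='ab' (idx 4), next='a' -> output (4, 'a'), add 'aba' as idx 5


Encoded: [(0, 'b'), (0, 'a'), (1, 'b'), (2, 'b'), (4, 'a')]


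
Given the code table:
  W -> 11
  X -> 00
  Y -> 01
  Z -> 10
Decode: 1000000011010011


Decoding:
10 -> Z
00 -> X
00 -> X
00 -> X
11 -> W
01 -> Y
00 -> X
11 -> W


Result: ZXXXWYXW


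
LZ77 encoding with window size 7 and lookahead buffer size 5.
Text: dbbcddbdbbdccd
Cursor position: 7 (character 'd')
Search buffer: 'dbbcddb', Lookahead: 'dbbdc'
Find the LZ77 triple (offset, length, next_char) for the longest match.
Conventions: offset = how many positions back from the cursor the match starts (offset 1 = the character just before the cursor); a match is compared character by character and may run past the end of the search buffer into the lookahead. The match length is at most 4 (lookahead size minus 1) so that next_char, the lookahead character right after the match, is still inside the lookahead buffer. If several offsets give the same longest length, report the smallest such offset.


Try each offset into the search buffer:
  offset=1 (pos 6, char 'b'): match length 0
  offset=2 (pos 5, char 'd'): match length 2
  offset=3 (pos 4, char 'd'): match length 1
  offset=4 (pos 3, char 'c'): match length 0
  offset=5 (pos 2, char 'b'): match length 0
  offset=6 (pos 1, char 'b'): match length 0
  offset=7 (pos 0, char 'd'): match length 3
Longest match has length 3 at offset 7.
next_char = character at position 7 + 3 = 10 -> 'd'

Best match: offset=7, length=3 (matching 'dbb' starting at position 0)
LZ77 triple: (7, 3, 'd')


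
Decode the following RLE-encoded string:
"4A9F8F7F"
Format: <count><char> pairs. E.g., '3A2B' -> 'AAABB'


Expanding each <count><char> pair:
  4A -> 'AAAA'
  9F -> 'FFFFFFFFF'
  8F -> 'FFFFFFFF'
  7F -> 'FFFFFFF'

Decoded = AAAAFFFFFFFFFFFFFFFFFFFFFFFF


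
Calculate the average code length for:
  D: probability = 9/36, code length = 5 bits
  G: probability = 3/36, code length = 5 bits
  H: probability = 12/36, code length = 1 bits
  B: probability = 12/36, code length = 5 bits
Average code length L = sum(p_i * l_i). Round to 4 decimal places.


Weighted contributions p_i * l_i:
  D: (9/36) * 5 = 45/36
  G: (3/36) * 5 = 15/36
  H: (12/36) * 1 = 12/36
  B: (12/36) * 5 = 60/36
Sum = (45 + 15 + 12 + 60)/36 = 132/36

L = 132/36 = 3.6667 bits/symbol


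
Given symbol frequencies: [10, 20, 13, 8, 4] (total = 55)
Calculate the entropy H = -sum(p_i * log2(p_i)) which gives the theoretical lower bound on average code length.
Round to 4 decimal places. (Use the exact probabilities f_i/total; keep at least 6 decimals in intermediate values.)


Per-symbol terms -p_i * log2(p_i) with p_i = f_i/55:
  p = 10/55 = 0.181818: log2(p) = -2.459432, -p*log2(p) = 0.447169
  p = 20/55 = 0.363636: log2(p) = -1.459432, -p*log2(p) = 0.530702
  p = 13/55 = 0.236364: log2(p) = -2.080920, -p*log2(p) = 0.491854
  p = 8/55 = 0.145455: log2(p) = -2.781360, -p*log2(p) = 0.404561
  p = 4/55 = 0.072727: log2(p) = -3.781360, -p*log2(p) = 0.275008
H = 0.447169 + 0.530702 + 0.491854 + 0.404561 + 0.275008 = 2.149294

H = 2.1493 bits/symbol


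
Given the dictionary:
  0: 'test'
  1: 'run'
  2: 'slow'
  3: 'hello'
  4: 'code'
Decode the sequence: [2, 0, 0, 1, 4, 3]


Look up each index in the dictionary:
  2 -> 'slow'
  0 -> 'test'
  0 -> 'test'
  1 -> 'run'
  4 -> 'code'
  3 -> 'hello'

Decoded: "slow test test run code hello"


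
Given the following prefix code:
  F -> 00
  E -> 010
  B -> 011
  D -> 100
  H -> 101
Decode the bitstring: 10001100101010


Decoding step by step:
Bits 100 -> D
Bits 011 -> B
Bits 00 -> F
Bits 101 -> H
Bits 010 -> E


Decoded message: DBFHE


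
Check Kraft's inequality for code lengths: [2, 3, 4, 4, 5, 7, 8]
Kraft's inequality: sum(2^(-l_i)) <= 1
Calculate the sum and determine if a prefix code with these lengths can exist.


Sum = 2^(-2) + 2^(-3) + 2^(-4) + 2^(-4) + 2^(-5) + 2^(-7) + 2^(-8)
    = 0.25 + 0.125 + 0.0625 + 0.0625 + 0.03125 + 0.0078125 + 0.00390625
    = 139/256 = 0.54296875
Since 0.54296875 <= 1, Kraft's inequality IS satisfied.
A prefix code with these lengths CAN exist.

Kraft sum = 0.54296875. Satisfied.


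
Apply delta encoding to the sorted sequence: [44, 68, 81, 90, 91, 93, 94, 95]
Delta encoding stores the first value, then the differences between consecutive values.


First value: 44
Deltas:
  68 - 44 = 24
  81 - 68 = 13
  90 - 81 = 9
  91 - 90 = 1
  93 - 91 = 2
  94 - 93 = 1
  95 - 94 = 1


Delta encoded: [44, 24, 13, 9, 1, 2, 1, 1]


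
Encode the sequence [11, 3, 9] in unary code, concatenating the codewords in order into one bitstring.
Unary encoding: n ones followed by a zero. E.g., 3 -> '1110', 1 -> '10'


Encode each number as n ones followed by a terminating 0:
  11 -> 111111111110 (12 bits)
  3 -> 1110 (4 bits)
  9 -> 1111111110 (10 bits)
Total length = 12 + 4 + 10 = 26 bits.

Unary([11, 3, 9]) = 11111111111011101111111110 (26 bits)


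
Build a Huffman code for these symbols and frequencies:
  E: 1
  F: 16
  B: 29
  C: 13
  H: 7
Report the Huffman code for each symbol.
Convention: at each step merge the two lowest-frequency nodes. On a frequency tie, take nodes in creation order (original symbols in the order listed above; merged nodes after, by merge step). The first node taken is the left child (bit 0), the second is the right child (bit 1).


Huffman tree construction:
Step 1: Merge E(1) + H(7) = 8
Step 2: Merge (E+H)(8) + C(13) = 21
Step 3: Merge F(16) + ((E+H)+C)(21) = 37
Step 4: Merge B(29) + (F+((E+H)+C))(37) = 66
Read each symbol's code off the tree from the root (left child = 0, right child = 1).

Codes:
  E: 1100 (length 4)
  F: 10 (length 2)
  B: 0 (length 1)
  C: 111 (length 3)
  H: 1101 (length 4)
Average code length: 132/66 = 2.0000 bits/symbol


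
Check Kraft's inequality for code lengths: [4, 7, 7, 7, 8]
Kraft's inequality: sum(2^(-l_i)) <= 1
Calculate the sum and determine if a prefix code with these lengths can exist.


Sum = 2^(-4) + 2^(-7) + 2^(-7) + 2^(-7) + 2^(-8)
    = 0.0625 + 0.0078125 + 0.0078125 + 0.0078125 + 0.00390625
    = 23/256 = 0.08984375
Since 0.08984375 <= 1, Kraft's inequality IS satisfied.
A prefix code with these lengths CAN exist.

Kraft sum = 0.08984375. Satisfied.


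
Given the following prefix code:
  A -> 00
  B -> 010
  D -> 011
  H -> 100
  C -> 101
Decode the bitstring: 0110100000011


Decoding step by step:
Bits 011 -> D
Bits 010 -> B
Bits 00 -> A
Bits 00 -> A
Bits 011 -> D


Decoded message: DBAAD


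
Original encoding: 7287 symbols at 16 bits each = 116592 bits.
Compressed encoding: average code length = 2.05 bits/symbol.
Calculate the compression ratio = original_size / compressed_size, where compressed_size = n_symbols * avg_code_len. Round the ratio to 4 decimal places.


original_size = n_symbols * orig_bits = 7287 * 16 = 116592 bits
compressed_size = n_symbols * avg_code_len = 7287 * 2.05 = 14938.35 bits
ratio = original_size / compressed_size = 116592 / 14938.35 = 7.8049

Compression ratio = 7.8049


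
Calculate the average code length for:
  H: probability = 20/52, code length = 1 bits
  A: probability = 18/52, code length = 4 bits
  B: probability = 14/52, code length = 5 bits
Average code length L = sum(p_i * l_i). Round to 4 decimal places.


Weighted contributions p_i * l_i:
  H: (20/52) * 1 = 20/52
  A: (18/52) * 4 = 72/52
  B: (14/52) * 5 = 70/52
Sum = (20 + 72 + 70)/52 = 162/52

L = 162/52 = 3.1154 bits/symbol


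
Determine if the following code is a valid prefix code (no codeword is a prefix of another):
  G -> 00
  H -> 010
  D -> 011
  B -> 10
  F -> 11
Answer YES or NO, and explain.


Checking each pair (does one codeword prefix another?):
  G='00' vs H='010': no prefix
  G='00' vs D='011': no prefix
  G='00' vs B='10': no prefix
  G='00' vs F='11': no prefix
  H='010' vs G='00': no prefix
  H='010' vs D='011': no prefix
  H='010' vs B='10': no prefix
  H='010' vs F='11': no prefix
  D='011' vs G='00': no prefix
  D='011' vs H='010': no prefix
  D='011' vs B='10': no prefix
  D='011' vs F='11': no prefix
  B='10' vs G='00': no prefix
  B='10' vs H='010': no prefix
  B='10' vs D='011': no prefix
  B='10' vs F='11': no prefix
  F='11' vs G='00': no prefix
  F='11' vs H='010': no prefix
  F='11' vs D='011': no prefix
  F='11' vs B='10': no prefix
No violation found over all pairs.

YES -- this is a valid prefix code. No codeword is a prefix of any other codeword.


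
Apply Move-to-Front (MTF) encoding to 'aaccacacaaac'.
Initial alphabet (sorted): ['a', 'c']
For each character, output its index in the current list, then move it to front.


MTF encoding:
'a': index 0 in ['a', 'c'] -> ['a', 'c']
'a': index 0 in ['a', 'c'] -> ['a', 'c']
'c': index 1 in ['a', 'c'] -> ['c', 'a']
'c': index 0 in ['c', 'a'] -> ['c', 'a']
'a': index 1 in ['c', 'a'] -> ['a', 'c']
'c': index 1 in ['a', 'c'] -> ['c', 'a']
'a': index 1 in ['c', 'a'] -> ['a', 'c']
'c': index 1 in ['a', 'c'] -> ['c', 'a']
'a': index 1 in ['c', 'a'] -> ['a', 'c']
'a': index 0 in ['a', 'c'] -> ['a', 'c']
'a': index 0 in ['a', 'c'] -> ['a', 'c']
'c': index 1 in ['a', 'c'] -> ['c', 'a']


Output: [0, 0, 1, 0, 1, 1, 1, 1, 1, 0, 0, 1]


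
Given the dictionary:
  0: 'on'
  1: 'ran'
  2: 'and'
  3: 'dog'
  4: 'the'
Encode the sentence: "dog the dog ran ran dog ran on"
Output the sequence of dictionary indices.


Look up each word in the dictionary:
  'dog' -> 3
  'the' -> 4
  'dog' -> 3
  'ran' -> 1
  'ran' -> 1
  'dog' -> 3
  'ran' -> 1
  'on' -> 0

Encoded: [3, 4, 3, 1, 1, 3, 1, 0]


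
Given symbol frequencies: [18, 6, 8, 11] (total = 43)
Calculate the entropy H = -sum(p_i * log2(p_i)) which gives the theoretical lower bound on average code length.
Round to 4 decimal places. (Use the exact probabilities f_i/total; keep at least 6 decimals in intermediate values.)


Per-symbol terms -p_i * log2(p_i) with p_i = f_i/43:
  p = 18/43 = 0.418605: log2(p) = -1.256340, -p*log2(p) = 0.525910
  p = 6/43 = 0.139535: log2(p) = -2.841302, -p*log2(p) = 0.396461
  p = 8/43 = 0.186047: log2(p) = -2.426265, -p*log2(p) = 0.451398
  p = 11/43 = 0.255814: log2(p) = -1.966833, -p*log2(p) = 0.503143
H = 0.525910 + 0.396461 + 0.451398 + 0.503143 = 1.876912

H = 1.8769 bits/symbol


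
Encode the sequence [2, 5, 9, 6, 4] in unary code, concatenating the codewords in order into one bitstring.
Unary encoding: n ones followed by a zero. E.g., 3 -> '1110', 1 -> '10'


Encode each number as n ones followed by a terminating 0:
  2 -> 110 (3 bits)
  5 -> 111110 (6 bits)
  9 -> 1111111110 (10 bits)
  6 -> 1111110 (7 bits)
  4 -> 11110 (5 bits)
Total length = 3 + 6 + 10 + 7 + 5 = 31 bits.

Unary([2, 5, 9, 6, 4]) = 1101111101111111110111111011110 (31 bits)


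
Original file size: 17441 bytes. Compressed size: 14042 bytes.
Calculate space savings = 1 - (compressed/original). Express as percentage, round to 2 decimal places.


ratio = compressed/original = 14042/17441 = 0.805114
savings = 1 - ratio = 1 - 0.805114 = 0.194886
as a percentage: 0.194886 * 100 = 19.49%

Space savings = 1 - 14042/17441 = 19.49%


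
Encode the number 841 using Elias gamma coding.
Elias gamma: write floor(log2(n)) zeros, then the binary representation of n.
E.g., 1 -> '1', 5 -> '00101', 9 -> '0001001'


num_bits = floor(log2(841)) + 1 = 10
leading_zeros = num_bits - 1 = 9
binary(841) = 1101001001

Elias gamma(841) = '000000000' + '1101001001' = 0000000001101001001 (19 bits)


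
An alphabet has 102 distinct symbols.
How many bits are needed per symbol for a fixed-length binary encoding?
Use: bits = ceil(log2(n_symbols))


log2(102) = 6.6724
Bracket: 2^6 = 64 < 102 <= 2^7 = 128
So ceil(log2(102)) = 7

bits = ceil(log2(102)) = ceil(6.6724) = 7 bits


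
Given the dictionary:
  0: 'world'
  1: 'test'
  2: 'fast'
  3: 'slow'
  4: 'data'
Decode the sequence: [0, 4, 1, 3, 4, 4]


Look up each index in the dictionary:
  0 -> 'world'
  4 -> 'data'
  1 -> 'test'
  3 -> 'slow'
  4 -> 'data'
  4 -> 'data'

Decoded: "world data test slow data data"


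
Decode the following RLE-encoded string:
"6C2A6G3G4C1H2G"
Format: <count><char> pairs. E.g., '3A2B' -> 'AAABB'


Expanding each <count><char> pair:
  6C -> 'CCCCCC'
  2A -> 'AA'
  6G -> 'GGGGGG'
  3G -> 'GGG'
  4C -> 'CCCC'
  1H -> 'H'
  2G -> 'GG'

Decoded = CCCCCCAAGGGGGGGGGCCCCHGG


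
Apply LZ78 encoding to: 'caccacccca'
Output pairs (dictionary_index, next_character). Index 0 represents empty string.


LZ78 encoding steps:
Dictionary: {0: ''}
Step 1: w='' (idx 0), next='c' -> output (0, 'c'), add 'c' as idx 1
Step 2: w='' (idx 0), next='a' -> output (0, 'a'), add 'a' as idx 2
Step 3: w='c' (idx 1), next='c' -> output (1, 'c'), add 'cc' as idx 3
Step 4: w='a' (idx 2), next='c' -> output (2, 'c'), add 'ac' as idx 4
Step 5: w='cc' (idx 3), next='c' -> output (3, 'c'), add 'ccc' as idx 5
Step 6: w='a' (idx 2), end of input -> output (2, '')


Encoded: [(0, 'c'), (0, 'a'), (1, 'c'), (2, 'c'), (3, 'c'), (2, '')]


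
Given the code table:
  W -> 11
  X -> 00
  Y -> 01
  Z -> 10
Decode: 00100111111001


Decoding:
00 -> X
10 -> Z
01 -> Y
11 -> W
11 -> W
10 -> Z
01 -> Y


Result: XZYWWZY


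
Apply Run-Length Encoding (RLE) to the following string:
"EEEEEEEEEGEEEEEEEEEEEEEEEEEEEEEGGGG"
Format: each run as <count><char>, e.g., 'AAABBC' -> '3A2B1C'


Scanning runs left to right:
  i=0: run of 'E' x 9 -> '9E'
  i=9: run of 'G' x 1 -> '1G'
  i=10: run of 'E' x 21 -> '21E'
  i=31: run of 'G' x 4 -> '4G'

RLE = 9E1G21E4G


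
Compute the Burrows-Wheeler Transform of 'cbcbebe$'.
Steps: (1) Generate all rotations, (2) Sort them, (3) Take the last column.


Rotations (sorted):
  0: $cbcbebe -> last char: e
  1: bcbebe$c -> last char: c
  2: be$cbcbe -> last char: e
  3: bebe$cbc -> last char: c
  4: cbcbebe$ -> last char: $
  5: cbebe$cb -> last char: b
  6: e$cbcbeb -> last char: b
  7: ebe$cbcb -> last char: b


BWT = ecec$bbb


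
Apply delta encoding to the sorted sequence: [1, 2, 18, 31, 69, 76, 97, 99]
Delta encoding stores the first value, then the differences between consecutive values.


First value: 1
Deltas:
  2 - 1 = 1
  18 - 2 = 16
  31 - 18 = 13
  69 - 31 = 38
  76 - 69 = 7
  97 - 76 = 21
  99 - 97 = 2


Delta encoded: [1, 1, 16, 13, 38, 7, 21, 2]


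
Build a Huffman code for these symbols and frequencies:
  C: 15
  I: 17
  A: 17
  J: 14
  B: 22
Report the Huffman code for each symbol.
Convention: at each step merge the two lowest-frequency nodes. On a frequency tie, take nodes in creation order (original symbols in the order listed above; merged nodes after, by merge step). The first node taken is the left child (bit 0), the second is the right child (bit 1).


Huffman tree construction:
Step 1: Merge J(14) + C(15) = 29
Step 2: Merge I(17) + A(17) = 34
Step 3: Merge B(22) + (J+C)(29) = 51
Step 4: Merge (I+A)(34) + (B+(J+C))(51) = 85
Read each symbol's code off the tree from the root (left child = 0, right child = 1).

Codes:
  C: 111 (length 3)
  I: 00 (length 2)
  A: 01 (length 2)
  J: 110 (length 3)
  B: 10 (length 2)
Average code length: 199/85 = 2.3412 bits/symbol


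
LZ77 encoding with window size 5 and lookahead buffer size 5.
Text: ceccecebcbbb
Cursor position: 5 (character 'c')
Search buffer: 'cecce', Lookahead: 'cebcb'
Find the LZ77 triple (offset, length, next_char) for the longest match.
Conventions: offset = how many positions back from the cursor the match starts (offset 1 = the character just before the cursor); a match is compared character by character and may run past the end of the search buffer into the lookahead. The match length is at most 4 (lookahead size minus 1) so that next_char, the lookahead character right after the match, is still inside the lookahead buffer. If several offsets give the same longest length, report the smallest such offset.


Try each offset into the search buffer:
  offset=1 (pos 4, char 'e'): match length 0
  offset=2 (pos 3, char 'c'): match length 2
  offset=3 (pos 2, char 'c'): match length 1
  offset=4 (pos 1, char 'e'): match length 0
  offset=5 (pos 0, char 'c'): match length 2
Longest match has length 2, found at offsets 2, 5; take the smallest, offset 2.
next_char = character at position 5 + 2 = 7 -> 'b'

Best match: offset=2, length=2 (matching 'ce' starting at position 3)
LZ77 triple: (2, 2, 'b')


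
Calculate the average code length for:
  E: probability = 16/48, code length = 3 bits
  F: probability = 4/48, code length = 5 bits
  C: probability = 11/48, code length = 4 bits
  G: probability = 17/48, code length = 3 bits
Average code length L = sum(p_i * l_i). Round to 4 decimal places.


Weighted contributions p_i * l_i:
  E: (16/48) * 3 = 48/48
  F: (4/48) * 5 = 20/48
  C: (11/48) * 4 = 44/48
  G: (17/48) * 3 = 51/48
Sum = (48 + 20 + 44 + 51)/48 = 163/48

L = 163/48 = 3.3958 bits/symbol


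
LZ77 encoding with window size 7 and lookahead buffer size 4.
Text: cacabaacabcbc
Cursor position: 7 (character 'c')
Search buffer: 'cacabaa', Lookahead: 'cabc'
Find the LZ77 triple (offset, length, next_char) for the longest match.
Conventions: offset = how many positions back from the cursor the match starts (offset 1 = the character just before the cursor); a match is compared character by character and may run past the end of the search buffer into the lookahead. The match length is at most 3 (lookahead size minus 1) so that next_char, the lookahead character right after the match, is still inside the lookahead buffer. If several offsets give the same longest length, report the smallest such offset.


Try each offset into the search buffer:
  offset=1 (pos 6, char 'a'): match length 0
  offset=2 (pos 5, char 'a'): match length 0
  offset=3 (pos 4, char 'b'): match length 0
  offset=4 (pos 3, char 'a'): match length 0
  offset=5 (pos 2, char 'c'): match length 3
  offset=6 (pos 1, char 'a'): match length 0
  offset=7 (pos 0, char 'c'): match length 2
Longest match has length 3 at offset 5.
next_char = character at position 7 + 3 = 10 -> 'c'

Best match: offset=5, length=3 (matching 'cab' starting at position 2)
LZ77 triple: (5, 3, 'c')


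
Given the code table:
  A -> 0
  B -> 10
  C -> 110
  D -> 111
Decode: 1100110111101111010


Decoding:
110 -> C
0 -> A
110 -> C
111 -> D
10 -> B
111 -> D
10 -> B
10 -> B


Result: CACDBDBB


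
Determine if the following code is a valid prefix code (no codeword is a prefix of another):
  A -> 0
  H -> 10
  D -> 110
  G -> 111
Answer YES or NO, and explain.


Checking each pair (does one codeword prefix another?):
  A='0' vs H='10': no prefix
  A='0' vs D='110': no prefix
  A='0' vs G='111': no prefix
  H='10' vs A='0': no prefix
  H='10' vs D='110': no prefix
  H='10' vs G='111': no prefix
  D='110' vs A='0': no prefix
  D='110' vs H='10': no prefix
  D='110' vs G='111': no prefix
  G='111' vs A='0': no prefix
  G='111' vs H='10': no prefix
  G='111' vs D='110': no prefix
No violation found over all pairs.

YES -- this is a valid prefix code. No codeword is a prefix of any other codeword.


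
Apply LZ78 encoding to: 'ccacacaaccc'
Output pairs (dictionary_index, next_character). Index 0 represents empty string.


LZ78 encoding steps:
Dictionary: {0: ''}
Step 1: w='' (idx 0), next='c' -> output (0, 'c'), add 'c' as idx 1
Step 2: w='c' (idx 1), next='a' -> output (1, 'a'), add 'ca' as idx 2
Step 3: w='ca' (idx 2), next='c' -> output (2, 'c'), add 'cac' as idx 3
Step 4: w='' (idx 0), next='a' -> output (0, 'a'), add 'a' as idx 4
Step 5: w='a' (idx 4), next='c' -> output (4, 'c'), add 'ac' as idx 5
Step 6: w='c' (idx 1), next='c' -> output (1, 'c'), add 'cc' as idx 6


Encoded: [(0, 'c'), (1, 'a'), (2, 'c'), (0, 'a'), (4, 'c'), (1, 'c')]


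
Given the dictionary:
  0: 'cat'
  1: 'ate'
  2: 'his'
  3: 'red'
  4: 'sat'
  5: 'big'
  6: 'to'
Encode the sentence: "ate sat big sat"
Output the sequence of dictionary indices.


Look up each word in the dictionary:
  'ate' -> 1
  'sat' -> 4
  'big' -> 5
  'sat' -> 4

Encoded: [1, 4, 5, 4]


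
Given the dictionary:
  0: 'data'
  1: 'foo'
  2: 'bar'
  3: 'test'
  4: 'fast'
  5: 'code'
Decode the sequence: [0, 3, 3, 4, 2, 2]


Look up each index in the dictionary:
  0 -> 'data'
  3 -> 'test'
  3 -> 'test'
  4 -> 'fast'
  2 -> 'bar'
  2 -> 'bar'

Decoded: "data test test fast bar bar"


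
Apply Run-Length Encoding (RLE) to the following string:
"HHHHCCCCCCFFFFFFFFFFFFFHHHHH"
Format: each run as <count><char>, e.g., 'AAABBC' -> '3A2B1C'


Scanning runs left to right:
  i=0: run of 'H' x 4 -> '4H'
  i=4: run of 'C' x 6 -> '6C'
  i=10: run of 'F' x 13 -> '13F'
  i=23: run of 'H' x 5 -> '5H'

RLE = 4H6C13F5H


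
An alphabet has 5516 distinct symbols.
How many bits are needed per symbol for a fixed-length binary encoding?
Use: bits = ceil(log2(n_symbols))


log2(5516) = 12.4294
Bracket: 2^12 = 4096 < 5516 <= 2^13 = 8192
So ceil(log2(5516)) = 13

bits = ceil(log2(5516)) = ceil(12.4294) = 13 bits


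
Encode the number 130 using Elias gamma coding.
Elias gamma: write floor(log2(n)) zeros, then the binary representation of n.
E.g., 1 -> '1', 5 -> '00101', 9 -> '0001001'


num_bits = floor(log2(130)) + 1 = 8
leading_zeros = num_bits - 1 = 7
binary(130) = 10000010

Elias gamma(130) = '0000000' + '10000010' = 000000010000010 (15 bits)


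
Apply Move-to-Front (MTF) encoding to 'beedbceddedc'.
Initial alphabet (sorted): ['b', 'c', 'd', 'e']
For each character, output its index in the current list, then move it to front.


MTF encoding:
'b': index 0 in ['b', 'c', 'd', 'e'] -> ['b', 'c', 'd', 'e']
'e': index 3 in ['b', 'c', 'd', 'e'] -> ['e', 'b', 'c', 'd']
'e': index 0 in ['e', 'b', 'c', 'd'] -> ['e', 'b', 'c', 'd']
'd': index 3 in ['e', 'b', 'c', 'd'] -> ['d', 'e', 'b', 'c']
'b': index 2 in ['d', 'e', 'b', 'c'] -> ['b', 'd', 'e', 'c']
'c': index 3 in ['b', 'd', 'e', 'c'] -> ['c', 'b', 'd', 'e']
'e': index 3 in ['c', 'b', 'd', 'e'] -> ['e', 'c', 'b', 'd']
'd': index 3 in ['e', 'c', 'b', 'd'] -> ['d', 'e', 'c', 'b']
'd': index 0 in ['d', 'e', 'c', 'b'] -> ['d', 'e', 'c', 'b']
'e': index 1 in ['d', 'e', 'c', 'b'] -> ['e', 'd', 'c', 'b']
'd': index 1 in ['e', 'd', 'c', 'b'] -> ['d', 'e', 'c', 'b']
'c': index 2 in ['d', 'e', 'c', 'b'] -> ['c', 'd', 'e', 'b']


Output: [0, 3, 0, 3, 2, 3, 3, 3, 0, 1, 1, 2]


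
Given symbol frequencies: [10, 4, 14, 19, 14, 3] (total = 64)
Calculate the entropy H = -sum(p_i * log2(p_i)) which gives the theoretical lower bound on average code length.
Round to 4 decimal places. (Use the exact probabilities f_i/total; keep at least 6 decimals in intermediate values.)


Per-symbol terms -p_i * log2(p_i) with p_i = f_i/64:
  p = 10/64 = 0.156250: log2(p) = -2.678072, -p*log2(p) = 0.418449
  p = 4/64 = 0.062500: log2(p) = -4.000000, -p*log2(p) = 0.250000
  p = 14/64 = 0.218750: log2(p) = -2.192645, -p*log2(p) = 0.479641
  p = 19/64 = 0.296875: log2(p) = -1.752072, -p*log2(p) = 0.520147
  p = 14/64 = 0.218750: log2(p) = -2.192645, -p*log2(p) = 0.479641
  p = 3/64 = 0.046875: log2(p) = -4.415037, -p*log2(p) = 0.206955
H = 0.418449 + 0.250000 + 0.479641 + 0.520147 + 0.479641 + 0.206955 = 2.354833

H = 2.3548 bits/symbol


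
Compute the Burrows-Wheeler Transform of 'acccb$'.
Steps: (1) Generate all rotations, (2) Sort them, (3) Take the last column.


Rotations (sorted):
  0: $acccb -> last char: b
  1: acccb$ -> last char: $
  2: b$accc -> last char: c
  3: cb$acc -> last char: c
  4: ccb$ac -> last char: c
  5: cccb$a -> last char: a


BWT = b$ccca


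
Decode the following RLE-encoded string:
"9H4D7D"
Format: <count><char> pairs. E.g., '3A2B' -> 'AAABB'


Expanding each <count><char> pair:
  9H -> 'HHHHHHHHH'
  4D -> 'DDDD'
  7D -> 'DDDDDDD'

Decoded = HHHHHHHHHDDDDDDDDDDD


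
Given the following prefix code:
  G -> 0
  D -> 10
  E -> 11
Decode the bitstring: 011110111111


Decoding step by step:
Bits 0 -> G
Bits 11 -> E
Bits 11 -> E
Bits 0 -> G
Bits 11 -> E
Bits 11 -> E
Bits 11 -> E


Decoded message: GEEGEEE


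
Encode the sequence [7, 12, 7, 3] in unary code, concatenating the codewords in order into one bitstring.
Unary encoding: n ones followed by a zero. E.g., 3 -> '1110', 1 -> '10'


Encode each number as n ones followed by a terminating 0:
  7 -> 11111110 (8 bits)
  12 -> 1111111111110 (13 bits)
  7 -> 11111110 (8 bits)
  3 -> 1110 (4 bits)
Total length = 8 + 13 + 8 + 4 = 33 bits.

Unary([7, 12, 7, 3]) = 111111101111111111110111111101110 (33 bits)


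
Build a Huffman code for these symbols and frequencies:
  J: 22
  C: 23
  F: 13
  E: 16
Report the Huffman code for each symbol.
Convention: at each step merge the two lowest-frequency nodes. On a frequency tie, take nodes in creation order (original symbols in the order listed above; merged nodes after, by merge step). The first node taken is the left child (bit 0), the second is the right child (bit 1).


Huffman tree construction:
Step 1: Merge F(13) + E(16) = 29
Step 2: Merge J(22) + C(23) = 45
Step 3: Merge (F+E)(29) + (J+C)(45) = 74
Read each symbol's code off the tree from the root (left child = 0, right child = 1).

Codes:
  J: 10 (length 2)
  C: 11 (length 2)
  F: 00 (length 2)
  E: 01 (length 2)
Average code length: 148/74 = 2.0000 bits/symbol


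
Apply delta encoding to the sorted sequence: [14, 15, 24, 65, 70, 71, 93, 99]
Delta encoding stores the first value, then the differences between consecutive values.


First value: 14
Deltas:
  15 - 14 = 1
  24 - 15 = 9
  65 - 24 = 41
  70 - 65 = 5
  71 - 70 = 1
  93 - 71 = 22
  99 - 93 = 6


Delta encoded: [14, 1, 9, 41, 5, 1, 22, 6]


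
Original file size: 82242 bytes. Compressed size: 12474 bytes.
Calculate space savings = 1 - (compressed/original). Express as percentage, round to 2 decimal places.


ratio = compressed/original = 12474/82242 = 0.151674
savings = 1 - ratio = 1 - 0.151674 = 0.848326
as a percentage: 0.848326 * 100 = 84.83%

Space savings = 1 - 12474/82242 = 84.83%


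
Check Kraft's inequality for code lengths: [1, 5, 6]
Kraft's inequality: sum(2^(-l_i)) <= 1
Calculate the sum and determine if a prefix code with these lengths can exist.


Sum = 2^(-1) + 2^(-5) + 2^(-6)
    = 0.5 + 0.03125 + 0.015625
    = 35/64 = 0.546875
Since 0.546875 <= 1, Kraft's inequality IS satisfied.
A prefix code with these lengths CAN exist.

Kraft sum = 0.546875. Satisfied.
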